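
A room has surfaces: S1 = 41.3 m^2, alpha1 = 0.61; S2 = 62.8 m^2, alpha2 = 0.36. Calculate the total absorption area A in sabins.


Given surfaces:
  Surface 1: 41.3 * 0.61 = 25.193
  Surface 2: 62.8 * 0.36 = 22.608
Formula: A = sum(Si * alpha_i)
A = 25.193 + 22.608
A = 47.8

47.8 sabins


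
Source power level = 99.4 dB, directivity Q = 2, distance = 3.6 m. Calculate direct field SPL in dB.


Given values:
  Lw = 99.4 dB, Q = 2, r = 3.6 m
Formula: SPL = Lw + 10 * log10(Q / (4 * pi * r^2))
Compute 4 * pi * r^2 = 4 * pi * 3.6^2 = 162.8602
Compute Q / denom = 2 / 162.8602 = 0.01228047
Compute 10 * log10(0.01228047) = -19.1079
SPL = 99.4 + (-19.1079) = 80.29

80.29 dB


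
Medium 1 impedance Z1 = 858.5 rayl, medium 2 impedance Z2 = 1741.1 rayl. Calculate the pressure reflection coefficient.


Given values:
  Z1 = 858.5 rayl, Z2 = 1741.1 rayl
Formula: R = (Z2 - Z1) / (Z2 + Z1)
Numerator: Z2 - Z1 = 1741.1 - 858.5 = 882.6
Denominator: Z2 + Z1 = 1741.1 + 858.5 = 2599.6
R = 882.6 / 2599.6 = 0.3395

0.3395


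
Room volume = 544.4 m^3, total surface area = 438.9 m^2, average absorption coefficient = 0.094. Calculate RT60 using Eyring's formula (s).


Given values:
  V = 544.4 m^3, S = 438.9 m^2, alpha = 0.094
Formula: RT60 = 0.161 * V / (-S * ln(1 - alpha))
Compute ln(1 - 0.094) = ln(0.906) = -0.098716
Denominator: -438.9 * -0.098716 = 43.3265
Numerator: 0.161 * 544.4 = 87.6484
RT60 = 87.6484 / 43.3265 = 2.023

2.023 s


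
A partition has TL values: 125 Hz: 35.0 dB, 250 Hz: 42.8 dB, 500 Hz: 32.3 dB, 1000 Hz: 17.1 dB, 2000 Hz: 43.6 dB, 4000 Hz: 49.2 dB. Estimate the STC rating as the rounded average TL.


Given TL values at each frequency:
  125 Hz: 35.0 dB
  250 Hz: 42.8 dB
  500 Hz: 32.3 dB
  1000 Hz: 17.1 dB
  2000 Hz: 43.6 dB
  4000 Hz: 49.2 dB
Formula: STC ~ round(average of TL values)
Sum = 35.0 + 42.8 + 32.3 + 17.1 + 43.6 + 49.2 = 220.0
Average = 220.0 / 6 = 36.67
Rounded: 37

37


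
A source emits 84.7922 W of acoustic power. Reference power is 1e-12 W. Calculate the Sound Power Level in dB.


Given values:
  W = 84.7922 W
  W_ref = 1e-12 W
Formula: SWL = 10 * log10(W / W_ref)
Compute ratio: W / W_ref = 84792200000000
Compute log10: log10(84792200000000) = 13.928356
Multiply: SWL = 10 * 13.928356 = 139.28

139.28 dB


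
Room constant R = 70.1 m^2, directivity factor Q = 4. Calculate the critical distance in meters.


Given values:
  R = 70.1 m^2, Q = 4
Formula: d_c = 0.141 * sqrt(Q * R)
Compute Q * R = 4 * 70.1 = 280.4
Compute sqrt(280.4) = 16.7451
d_c = 0.141 * 16.7451 = 2.361

2.361 m


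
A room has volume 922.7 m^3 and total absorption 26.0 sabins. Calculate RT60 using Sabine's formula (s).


Given values:
  V = 922.7 m^3
  A = 26.0 sabins
Formula: RT60 = 0.161 * V / A
Numerator: 0.161 * 922.7 = 148.5547
RT60 = 148.5547 / 26.0 = 5.714

5.714 s


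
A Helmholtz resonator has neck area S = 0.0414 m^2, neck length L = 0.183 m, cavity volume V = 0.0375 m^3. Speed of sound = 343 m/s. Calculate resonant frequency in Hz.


Given values:
  S = 0.0414 m^2, L = 0.183 m, V = 0.0375 m^3, c = 343 m/s
Formula: f = (c / (2*pi)) * sqrt(S / (V * L))
Compute V * L = 0.0375 * 0.183 = 0.0068625
Compute S / (V * L) = 0.0414 / 0.0068625 = 6.0328
Compute sqrt(6.0328) = 2.456176
Compute c / (2*pi) = 343 / 6.283185 = 54.590148
f = 54.590148 * 2.456176 = 134.08

134.08 Hz


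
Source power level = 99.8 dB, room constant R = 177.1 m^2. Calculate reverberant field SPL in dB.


Given values:
  Lw = 99.8 dB, R = 177.1 m^2
Formula: SPL = Lw + 10 * log10(4 / R)
Compute 4 / R = 4 / 177.1 = 0.022586
Compute 10 * log10(0.022586) = -16.4616
SPL = 99.8 + (-16.4616) = 83.34

83.34 dB


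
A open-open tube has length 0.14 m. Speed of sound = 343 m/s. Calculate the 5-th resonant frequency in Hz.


Given values:
  Tube type: open-open, L = 0.14 m, c = 343 m/s, n = 5
Formula: f_n = n * c / (2 * L)
Compute 2 * L = 2 * 0.14 = 0.28
f = 5 * 343 / 0.28
f = 6125.0

6125.0 Hz


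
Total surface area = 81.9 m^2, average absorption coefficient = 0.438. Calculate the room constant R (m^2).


Given values:
  S = 81.9 m^2, alpha = 0.438
Formula: R = S * alpha / (1 - alpha)
Numerator: 81.9 * 0.438 = 35.8722
Denominator: 1 - 0.438 = 0.562
R = 35.8722 / 0.562 = 63.83

63.83 m^2


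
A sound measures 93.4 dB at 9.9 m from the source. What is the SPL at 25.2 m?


Given values:
  SPL1 = 93.4 dB, r1 = 9.9 m, r2 = 25.2 m
Formula: SPL2 = SPL1 - 20 * log10(r2 / r1)
Compute ratio: r2 / r1 = 25.2 / 9.9 = 2.5455
Compute log10: log10(2.5455) = 0.405773
Compute drop: 20 * 0.405773 = 8.1155
SPL2 = 93.4 - 8.1155 = 85.28

85.28 dB


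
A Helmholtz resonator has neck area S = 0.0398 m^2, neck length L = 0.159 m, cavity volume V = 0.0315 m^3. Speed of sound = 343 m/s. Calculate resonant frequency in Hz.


Given values:
  S = 0.0398 m^2, L = 0.159 m, V = 0.0315 m^3, c = 343 m/s
Formula: f = (c / (2*pi)) * sqrt(S / (V * L))
Compute V * L = 0.0315 * 0.159 = 0.0050085
Compute S / (V * L) = 0.0398 / 0.0050085 = 7.9465
Compute sqrt(7.9465) = 2.818954
Compute c / (2*pi) = 343 / 6.283185 = 54.590148
f = 54.590148 * 2.818954 = 153.89

153.89 Hz


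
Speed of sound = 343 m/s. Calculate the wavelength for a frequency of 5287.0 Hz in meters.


Given values:
  c = 343 m/s, f = 5287.0 Hz
Formula: lambda = c / f
lambda = 343 / 5287.0
lambda = 0.0649

0.0649 m


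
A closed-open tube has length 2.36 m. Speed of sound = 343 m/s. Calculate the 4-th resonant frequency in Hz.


Given values:
  Tube type: closed-open, L = 2.36 m, c = 343 m/s, n = 4
Formula: f_n = (2n - 1) * c / (4 * L)
Compute 2n - 1 = 2*4 - 1 = 7
Compute 4 * L = 4 * 2.36 = 9.44
f = 7 * 343 / 9.44
f = 254.34

254.34 Hz


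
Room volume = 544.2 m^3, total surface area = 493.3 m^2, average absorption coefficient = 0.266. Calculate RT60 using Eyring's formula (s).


Given values:
  V = 544.2 m^3, S = 493.3 m^2, alpha = 0.266
Formula: RT60 = 0.161 * V / (-S * ln(1 - alpha))
Compute ln(1 - 0.266) = ln(0.734) = -0.309246
Denominator: -493.3 * -0.309246 = 152.5511
Numerator: 0.161 * 544.2 = 87.6162
RT60 = 87.6162 / 152.5511 = 0.574

0.574 s


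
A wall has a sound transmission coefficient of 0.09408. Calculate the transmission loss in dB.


Given values:
  tau = 0.09408
Formula: TL = 10 * log10(1 / tau)
Compute 1 / tau = 1 / 0.09408 = 10.6293
Compute log10(10.6293) = 1.026505
TL = 10 * 1.026505 = 10.27

10.27 dB


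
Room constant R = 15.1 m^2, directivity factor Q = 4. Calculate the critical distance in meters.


Given values:
  R = 15.1 m^2, Q = 4
Formula: d_c = 0.141 * sqrt(Q * R)
Compute Q * R = 4 * 15.1 = 60.4
Compute sqrt(60.4) = 7.7717
d_c = 0.141 * 7.7717 = 1.096

1.096 m


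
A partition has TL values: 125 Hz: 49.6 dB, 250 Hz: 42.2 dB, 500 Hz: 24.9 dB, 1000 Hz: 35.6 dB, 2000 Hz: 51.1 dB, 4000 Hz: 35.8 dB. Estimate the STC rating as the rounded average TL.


Given TL values at each frequency:
  125 Hz: 49.6 dB
  250 Hz: 42.2 dB
  500 Hz: 24.9 dB
  1000 Hz: 35.6 dB
  2000 Hz: 51.1 dB
  4000 Hz: 35.8 dB
Formula: STC ~ round(average of TL values)
Sum = 49.6 + 42.2 + 24.9 + 35.6 + 51.1 + 35.8 = 239.2
Average = 239.2 / 6 = 39.87
Rounded: 40

40


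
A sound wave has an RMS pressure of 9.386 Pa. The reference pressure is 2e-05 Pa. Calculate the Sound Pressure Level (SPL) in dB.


Given values:
  p = 9.386 Pa
  p_ref = 2e-05 Pa
Formula: SPL = 20 * log10(p / p_ref)
Compute ratio: p / p_ref = 9.386 / 2e-05 = 469300
Compute log10: log10(469300) = 5.671451
Multiply: SPL = 20 * 5.671451 = 113.43

113.43 dB


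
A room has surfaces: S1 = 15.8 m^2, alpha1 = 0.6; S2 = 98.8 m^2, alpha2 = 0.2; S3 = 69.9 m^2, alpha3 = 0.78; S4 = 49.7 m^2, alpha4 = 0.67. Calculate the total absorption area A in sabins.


Given surfaces:
  Surface 1: 15.8 * 0.6 = 9.48
  Surface 2: 98.8 * 0.2 = 19.76
  Surface 3: 69.9 * 0.78 = 54.522
  Surface 4: 49.7 * 0.67 = 33.299
Formula: A = sum(Si * alpha_i)
A = 9.48 + 19.76 + 54.522 + 33.299
A = 117.06

117.06 sabins


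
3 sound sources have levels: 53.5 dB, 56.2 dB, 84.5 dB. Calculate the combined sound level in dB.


Formula: L_total = 10 * log10( sum(10^(Li/10)) )
  Source 1: 10^(53.5/10) = 223872.1139
  Source 2: 10^(56.2/10) = 416869.3835
  Source 3: 10^(84.5/10) = 281838293.1264
Sum of linear values = 282479034.6238
L_total = 10 * log10(282479034.6238) = 84.51

84.51 dB


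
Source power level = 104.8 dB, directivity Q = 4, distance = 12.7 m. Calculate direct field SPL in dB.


Given values:
  Lw = 104.8 dB, Q = 4, r = 12.7 m
Formula: SPL = Lw + 10 * log10(Q / (4 * pi * r^2))
Compute 4 * pi * r^2 = 4 * pi * 12.7^2 = 2026.8299
Compute Q / denom = 4 / 2026.8299 = 0.00197353
Compute 10 * log10(0.00197353) = -27.0476
SPL = 104.8 + (-27.0476) = 77.75

77.75 dB


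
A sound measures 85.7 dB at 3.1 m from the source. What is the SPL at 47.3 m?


Given values:
  SPL1 = 85.7 dB, r1 = 3.1 m, r2 = 47.3 m
Formula: SPL2 = SPL1 - 20 * log10(r2 / r1)
Compute ratio: r2 / r1 = 47.3 / 3.1 = 15.2581
Compute log10: log10(15.2581) = 1.1835
Compute drop: 20 * 1.1835 = 23.67
SPL2 = 85.7 - 23.67 = 62.03

62.03 dB


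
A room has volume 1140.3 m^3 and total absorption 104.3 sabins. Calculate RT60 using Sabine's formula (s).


Given values:
  V = 1140.3 m^3
  A = 104.3 sabins
Formula: RT60 = 0.161 * V / A
Numerator: 0.161 * 1140.3 = 183.5883
RT60 = 183.5883 / 104.3 = 1.76

1.76 s


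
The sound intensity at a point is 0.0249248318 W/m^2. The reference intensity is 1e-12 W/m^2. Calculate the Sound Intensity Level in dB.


Given values:
  I = 0.0249248318 W/m^2
  I_ref = 1e-12 W/m^2
Formula: SIL = 10 * log10(I / I_ref)
Compute ratio: I / I_ref = 24924831800
Compute log10: log10(24924831800) = 10.396632
Multiply: SIL = 10 * 10.396632 = 103.97

103.97 dB


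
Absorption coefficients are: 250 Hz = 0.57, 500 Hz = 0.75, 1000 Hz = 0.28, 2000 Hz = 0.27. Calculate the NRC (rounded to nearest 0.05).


Given values:
  a_250 = 0.57, a_500 = 0.75
  a_1000 = 0.28, a_2000 = 0.27
Formula: NRC = (a250 + a500 + a1000 + a2000) / 4
Sum = 0.57 + 0.75 + 0.28 + 0.27 = 1.87
NRC = 1.87 / 4 = 0.4675
Rounded to nearest 0.05: 0.45

0.45


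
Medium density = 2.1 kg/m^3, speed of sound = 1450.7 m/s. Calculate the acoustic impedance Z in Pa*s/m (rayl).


Given values:
  rho = 2.1 kg/m^3
  c = 1450.7 m/s
Formula: Z = rho * c
Z = 2.1 * 1450.7
Z = 3046.47

3046.47 rayl


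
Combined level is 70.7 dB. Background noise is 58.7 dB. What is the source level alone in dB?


Given values:
  L_total = 70.7 dB, L_bg = 58.7 dB
Formula: L_source = 10 * log10(10^(L_total/10) - 10^(L_bg/10))
Convert to linear:
  10^(70.7/10) = 11748975.5494
  10^(58.7/10) = 741310.2413
Difference: 11748975.5494 - 741310.2413 = 11007665.3081
L_source = 10 * log10(11007665.3081) = 70.42

70.42 dB


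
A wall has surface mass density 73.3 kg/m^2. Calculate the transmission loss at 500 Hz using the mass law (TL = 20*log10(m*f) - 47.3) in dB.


Given values:
  m = 73.3 kg/m^2, f = 500 Hz
Formula: TL = 20 * log10(m * f) - 47.3
Compute m * f = 73.3 * 500 = 36650.0
Compute log10(36650.0) = 4.564074
Compute 20 * 4.564074 = 91.2815
TL = 91.2815 - 47.3 = 43.98

43.98 dB


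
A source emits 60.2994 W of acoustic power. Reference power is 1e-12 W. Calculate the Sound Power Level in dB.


Given values:
  W = 60.2994 W
  W_ref = 1e-12 W
Formula: SWL = 10 * log10(W / W_ref)
Compute ratio: W / W_ref = 60299400000000
Compute log10: log10(60299400000000) = 13.780313
Multiply: SWL = 10 * 13.780313 = 137.8

137.8 dB


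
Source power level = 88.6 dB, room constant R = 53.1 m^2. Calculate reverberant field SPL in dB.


Given values:
  Lw = 88.6 dB, R = 53.1 m^2
Formula: SPL = Lw + 10 * log10(4 / R)
Compute 4 / R = 4 / 53.1 = 0.07533
Compute 10 * log10(0.07533) = -11.2303
SPL = 88.6 + (-11.2303) = 77.37

77.37 dB


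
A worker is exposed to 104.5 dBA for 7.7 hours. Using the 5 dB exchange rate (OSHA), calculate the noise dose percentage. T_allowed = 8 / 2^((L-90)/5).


Given values:
  L = 104.5 dBA, T = 7.7 hours
Formula: T_allowed = 8 / 2^((L - 90) / 5)
Compute exponent: (104.5 - 90) / 5 = 2.9
Compute 2^(2.9) = 7.464264
T_allowed = 8 / 7.464264 = 1.071773 hours
Dose = (T / T_allowed) * 100
Dose = (7.7 / 1.071773) * 100 = 718.44

718.44 %


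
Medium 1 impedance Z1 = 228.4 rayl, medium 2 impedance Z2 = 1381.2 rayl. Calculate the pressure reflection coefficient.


Given values:
  Z1 = 228.4 rayl, Z2 = 1381.2 rayl
Formula: R = (Z2 - Z1) / (Z2 + Z1)
Numerator: Z2 - Z1 = 1381.2 - 228.4 = 1152.8
Denominator: Z2 + Z1 = 1381.2 + 228.4 = 1609.6
R = 1152.8 / 1609.6 = 0.7162

0.7162


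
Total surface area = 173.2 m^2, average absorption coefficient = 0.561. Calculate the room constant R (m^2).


Given values:
  S = 173.2 m^2, alpha = 0.561
Formula: R = S * alpha / (1 - alpha)
Numerator: 173.2 * 0.561 = 97.1652
Denominator: 1 - 0.561 = 0.439
R = 97.1652 / 0.439 = 221.33

221.33 m^2


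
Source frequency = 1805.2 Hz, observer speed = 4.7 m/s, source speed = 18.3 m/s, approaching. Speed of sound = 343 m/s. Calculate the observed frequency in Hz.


Given values:
  f_s = 1805.2 Hz, v_o = 4.7 m/s, v_s = 18.3 m/s
  Direction: approaching
Formula: f_o = f_s * (c + v_o) / (c - v_s)
Numerator: c + v_o = 343 + 4.7 = 347.7
Denominator: c - v_s = 343 - 18.3 = 324.7
f_o = 1805.2 * 347.7 / 324.7 = 1933.07

1933.07 Hz


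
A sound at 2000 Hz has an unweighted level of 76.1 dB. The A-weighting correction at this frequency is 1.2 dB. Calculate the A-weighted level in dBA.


Given values:
  SPL = 76.1 dB
  A-weighting at 2000 Hz = 1.2 dB
Formula: L_A = SPL + A_weight
L_A = 76.1 + (1.2)
L_A = 77.3

77.3 dBA


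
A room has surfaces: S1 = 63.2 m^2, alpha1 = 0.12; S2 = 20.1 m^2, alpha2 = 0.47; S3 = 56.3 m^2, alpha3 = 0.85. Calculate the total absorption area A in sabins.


Given surfaces:
  Surface 1: 63.2 * 0.12 = 7.584
  Surface 2: 20.1 * 0.47 = 9.447
  Surface 3: 56.3 * 0.85 = 47.855
Formula: A = sum(Si * alpha_i)
A = 7.584 + 9.447 + 47.855
A = 64.89

64.89 sabins


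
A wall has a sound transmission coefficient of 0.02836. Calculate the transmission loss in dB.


Given values:
  tau = 0.02836
Formula: TL = 10 * log10(1 / tau)
Compute 1 / tau = 1 / 0.02836 = 35.2609
Compute log10(35.2609) = 1.547293
TL = 10 * 1.547293 = 15.47

15.47 dB


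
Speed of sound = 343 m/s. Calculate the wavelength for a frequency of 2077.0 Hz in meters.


Given values:
  c = 343 m/s, f = 2077.0 Hz
Formula: lambda = c / f
lambda = 343 / 2077.0
lambda = 0.1651

0.1651 m


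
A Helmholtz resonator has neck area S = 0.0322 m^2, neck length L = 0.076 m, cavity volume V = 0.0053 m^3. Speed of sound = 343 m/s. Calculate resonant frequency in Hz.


Given values:
  S = 0.0322 m^2, L = 0.076 m, V = 0.0053 m^3, c = 343 m/s
Formula: f = (c / (2*pi)) * sqrt(S / (V * L))
Compute V * L = 0.0053 * 0.076 = 0.0004028
Compute S / (V * L) = 0.0322 / 0.0004028 = 79.9404
Compute sqrt(79.9404) = 8.94094
Compute c / (2*pi) = 343 / 6.283185 = 54.590148
f = 54.590148 * 8.94094 = 488.09

488.09 Hz


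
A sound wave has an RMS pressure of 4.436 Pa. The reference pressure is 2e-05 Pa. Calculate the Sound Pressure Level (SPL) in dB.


Given values:
  p = 4.436 Pa
  p_ref = 2e-05 Pa
Formula: SPL = 20 * log10(p / p_ref)
Compute ratio: p / p_ref = 4.436 / 2e-05 = 221800
Compute log10: log10(221800) = 5.345962
Multiply: SPL = 20 * 5.345962 = 106.92

106.92 dB


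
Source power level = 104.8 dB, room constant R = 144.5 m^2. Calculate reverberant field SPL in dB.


Given values:
  Lw = 104.8 dB, R = 144.5 m^2
Formula: SPL = Lw + 10 * log10(4 / R)
Compute 4 / R = 4 / 144.5 = 0.027682
Compute 10 * log10(0.027682) = -15.578
SPL = 104.8 + (-15.578) = 89.22

89.22 dB


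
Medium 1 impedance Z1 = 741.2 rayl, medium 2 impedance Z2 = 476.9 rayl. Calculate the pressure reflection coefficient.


Given values:
  Z1 = 741.2 rayl, Z2 = 476.9 rayl
Formula: R = (Z2 - Z1) / (Z2 + Z1)
Numerator: Z2 - Z1 = 476.9 - 741.2 = -264.3
Denominator: Z2 + Z1 = 476.9 + 741.2 = 1218.1
R = -264.3 / 1218.1 = -0.217

-0.217


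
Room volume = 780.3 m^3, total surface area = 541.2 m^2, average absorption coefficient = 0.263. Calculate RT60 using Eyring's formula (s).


Given values:
  V = 780.3 m^3, S = 541.2 m^2, alpha = 0.263
Formula: RT60 = 0.161 * V / (-S * ln(1 - alpha))
Compute ln(1 - 0.263) = ln(0.737) = -0.305167
Denominator: -541.2 * -0.305167 = 165.1564
Numerator: 0.161 * 780.3 = 125.6283
RT60 = 125.6283 / 165.1564 = 0.761

0.761 s


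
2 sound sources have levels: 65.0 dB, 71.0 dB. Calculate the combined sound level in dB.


Formula: L_total = 10 * log10( sum(10^(Li/10)) )
  Source 1: 10^(65.0/10) = 3162277.6602
  Source 2: 10^(71.0/10) = 12589254.1179
Sum of linear values = 15751531.7781
L_total = 10 * log10(15751531.7781) = 71.97

71.97 dB


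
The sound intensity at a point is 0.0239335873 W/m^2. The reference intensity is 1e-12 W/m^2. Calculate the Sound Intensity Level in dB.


Given values:
  I = 0.0239335873 W/m^2
  I_ref = 1e-12 W/m^2
Formula: SIL = 10 * log10(I / I_ref)
Compute ratio: I / I_ref = 23933587300
Compute log10: log10(23933587300) = 10.379008
Multiply: SIL = 10 * 10.379008 = 103.79

103.79 dB


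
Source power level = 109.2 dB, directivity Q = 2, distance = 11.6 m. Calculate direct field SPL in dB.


Given values:
  Lw = 109.2 dB, Q = 2, r = 11.6 m
Formula: SPL = Lw + 10 * log10(Q / (4 * pi * r^2))
Compute 4 * pi * r^2 = 4 * pi * 11.6^2 = 1690.9308
Compute Q / denom = 2 / 1690.9308 = 0.00118278
Compute 10 * log10(0.00118278) = -29.271
SPL = 109.2 + (-29.271) = 79.93

79.93 dB


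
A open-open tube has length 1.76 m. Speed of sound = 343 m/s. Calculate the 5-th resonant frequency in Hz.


Given values:
  Tube type: open-open, L = 1.76 m, c = 343 m/s, n = 5
Formula: f_n = n * c / (2 * L)
Compute 2 * L = 2 * 1.76 = 3.52
f = 5 * 343 / 3.52
f = 487.22

487.22 Hz


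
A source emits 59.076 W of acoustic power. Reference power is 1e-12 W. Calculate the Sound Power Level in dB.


Given values:
  W = 59.076 W
  W_ref = 1e-12 W
Formula: SWL = 10 * log10(W / W_ref)
Compute ratio: W / W_ref = 59076000000000
Compute log10: log10(59076000000000) = 13.771411
Multiply: SWL = 10 * 13.771411 = 137.71

137.71 dB


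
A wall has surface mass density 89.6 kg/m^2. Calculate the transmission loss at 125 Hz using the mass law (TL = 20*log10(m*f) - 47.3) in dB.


Given values:
  m = 89.6 kg/m^2, f = 125 Hz
Formula: TL = 20 * log10(m * f) - 47.3
Compute m * f = 89.6 * 125 = 11200.0
Compute log10(11200.0) = 4.049218
Compute 20 * 4.049218 = 80.9844
TL = 80.9844 - 47.3 = 33.68

33.68 dB


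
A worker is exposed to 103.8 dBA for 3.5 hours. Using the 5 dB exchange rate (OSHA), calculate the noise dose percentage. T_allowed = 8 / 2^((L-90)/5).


Given values:
  L = 103.8 dBA, T = 3.5 hours
Formula: T_allowed = 8 / 2^((L - 90) / 5)
Compute exponent: (103.8 - 90) / 5 = 2.76
Compute 2^(2.76) = 6.773962
T_allowed = 8 / 6.773962 = 1.180993 hours
Dose = (T / T_allowed) * 100
Dose = (3.5 / 1.180993) * 100 = 296.36

296.36 %


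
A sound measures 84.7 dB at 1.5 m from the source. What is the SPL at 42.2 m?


Given values:
  SPL1 = 84.7 dB, r1 = 1.5 m, r2 = 42.2 m
Formula: SPL2 = SPL1 - 20 * log10(r2 / r1)
Compute ratio: r2 / r1 = 42.2 / 1.5 = 28.1333
Compute log10: log10(28.1333) = 1.449221
Compute drop: 20 * 1.449221 = 28.9844
SPL2 = 84.7 - 28.9844 = 55.72

55.72 dB


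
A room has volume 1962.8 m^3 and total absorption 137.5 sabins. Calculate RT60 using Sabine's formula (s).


Given values:
  V = 1962.8 m^3
  A = 137.5 sabins
Formula: RT60 = 0.161 * V / A
Numerator: 0.161 * 1962.8 = 316.0108
RT60 = 316.0108 / 137.5 = 2.298

2.298 s


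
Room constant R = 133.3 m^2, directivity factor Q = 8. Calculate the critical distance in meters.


Given values:
  R = 133.3 m^2, Q = 8
Formula: d_c = 0.141 * sqrt(Q * R)
Compute Q * R = 8 * 133.3 = 1066.4
Compute sqrt(1066.4) = 32.6558
d_c = 0.141 * 32.6558 = 4.604

4.604 m


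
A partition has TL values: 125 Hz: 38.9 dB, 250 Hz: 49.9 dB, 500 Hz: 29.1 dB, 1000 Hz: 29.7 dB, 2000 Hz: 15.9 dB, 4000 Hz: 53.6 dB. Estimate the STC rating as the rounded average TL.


Given TL values at each frequency:
  125 Hz: 38.9 dB
  250 Hz: 49.9 dB
  500 Hz: 29.1 dB
  1000 Hz: 29.7 dB
  2000 Hz: 15.9 dB
  4000 Hz: 53.6 dB
Formula: STC ~ round(average of TL values)
Sum = 38.9 + 49.9 + 29.1 + 29.7 + 15.9 + 53.6 = 217.1
Average = 217.1 / 6 = 36.18
Rounded: 36

36


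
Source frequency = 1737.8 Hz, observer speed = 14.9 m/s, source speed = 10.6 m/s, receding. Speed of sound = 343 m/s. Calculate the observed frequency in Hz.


Given values:
  f_s = 1737.8 Hz, v_o = 14.9 m/s, v_s = 10.6 m/s
  Direction: receding
Formula: f_o = f_s * (c - v_o) / (c + v_s)
Numerator: c - v_o = 343 - 14.9 = 328.1
Denominator: c + v_s = 343 + 10.6 = 353.6
f_o = 1737.8 * 328.1 / 353.6 = 1612.48

1612.48 Hz


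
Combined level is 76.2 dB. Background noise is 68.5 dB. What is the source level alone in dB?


Given values:
  L_total = 76.2 dB, L_bg = 68.5 dB
Formula: L_source = 10 * log10(10^(L_total/10) - 10^(L_bg/10))
Convert to linear:
  10^(76.2/10) = 41686938.347
  10^(68.5/10) = 7079457.8438
Difference: 41686938.347 - 7079457.8438 = 34607480.5032
L_source = 10 * log10(34607480.5032) = 75.39

75.39 dB


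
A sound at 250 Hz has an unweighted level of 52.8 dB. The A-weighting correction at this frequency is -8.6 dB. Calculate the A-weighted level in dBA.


Given values:
  SPL = 52.8 dB
  A-weighting at 250 Hz = -8.6 dB
Formula: L_A = SPL + A_weight
L_A = 52.8 + (-8.6)
L_A = 44.2

44.2 dBA


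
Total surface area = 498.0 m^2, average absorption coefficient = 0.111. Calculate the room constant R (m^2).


Given values:
  S = 498.0 m^2, alpha = 0.111
Formula: R = S * alpha / (1 - alpha)
Numerator: 498.0 * 0.111 = 55.278
Denominator: 1 - 0.111 = 0.889
R = 55.278 / 0.889 = 62.18

62.18 m^2


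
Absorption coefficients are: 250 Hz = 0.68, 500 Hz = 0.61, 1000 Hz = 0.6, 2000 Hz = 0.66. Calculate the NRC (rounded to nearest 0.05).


Given values:
  a_250 = 0.68, a_500 = 0.61
  a_1000 = 0.6, a_2000 = 0.66
Formula: NRC = (a250 + a500 + a1000 + a2000) / 4
Sum = 0.68 + 0.61 + 0.6 + 0.66 = 2.55
NRC = 2.55 / 4 = 0.6375
Rounded to nearest 0.05: 0.65

0.65


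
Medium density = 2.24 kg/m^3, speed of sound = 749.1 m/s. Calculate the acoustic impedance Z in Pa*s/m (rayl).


Given values:
  rho = 2.24 kg/m^3
  c = 749.1 m/s
Formula: Z = rho * c
Z = 2.24 * 749.1
Z = 1677.98

1677.98 rayl


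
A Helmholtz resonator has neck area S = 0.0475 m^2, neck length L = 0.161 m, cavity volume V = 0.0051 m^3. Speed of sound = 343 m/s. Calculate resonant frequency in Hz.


Given values:
  S = 0.0475 m^2, L = 0.161 m, V = 0.0051 m^3, c = 343 m/s
Formula: f = (c / (2*pi)) * sqrt(S / (V * L))
Compute V * L = 0.0051 * 0.161 = 0.0008211
Compute S / (V * L) = 0.0475 / 0.0008211 = 57.8492
Compute sqrt(57.8492) = 7.605866
Compute c / (2*pi) = 343 / 6.283185 = 54.590148
f = 54.590148 * 7.605866 = 415.21

415.21 Hz


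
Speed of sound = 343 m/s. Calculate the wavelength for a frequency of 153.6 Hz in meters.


Given values:
  c = 343 m/s, f = 153.6 Hz
Formula: lambda = c / f
lambda = 343 / 153.6
lambda = 2.2331

2.2331 m


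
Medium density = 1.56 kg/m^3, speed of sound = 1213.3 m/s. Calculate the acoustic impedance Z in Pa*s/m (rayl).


Given values:
  rho = 1.56 kg/m^3
  c = 1213.3 m/s
Formula: Z = rho * c
Z = 1.56 * 1213.3
Z = 1892.75

1892.75 rayl


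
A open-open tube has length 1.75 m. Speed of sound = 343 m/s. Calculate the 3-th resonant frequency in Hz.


Given values:
  Tube type: open-open, L = 1.75 m, c = 343 m/s, n = 3
Formula: f_n = n * c / (2 * L)
Compute 2 * L = 2 * 1.75 = 3.5
f = 3 * 343 / 3.5
f = 294.0

294.0 Hz


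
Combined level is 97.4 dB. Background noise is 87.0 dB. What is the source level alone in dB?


Given values:
  L_total = 97.4 dB, L_bg = 87.0 dB
Formula: L_source = 10 * log10(10^(L_total/10) - 10^(L_bg/10))
Convert to linear:
  10^(97.4/10) = 5495408738.5762
  10^(87.0/10) = 501187233.6273
Difference: 5495408738.5762 - 501187233.6273 = 4994221504.9489
L_source = 10 * log10(4994221504.9489) = 96.98

96.98 dB


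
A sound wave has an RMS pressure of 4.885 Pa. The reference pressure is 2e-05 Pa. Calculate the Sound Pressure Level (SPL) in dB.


Given values:
  p = 4.885 Pa
  p_ref = 2e-05 Pa
Formula: SPL = 20 * log10(p / p_ref)
Compute ratio: p / p_ref = 4.885 / 2e-05 = 244250
Compute log10: log10(244250) = 5.387835
Multiply: SPL = 20 * 5.387835 = 107.76

107.76 dB


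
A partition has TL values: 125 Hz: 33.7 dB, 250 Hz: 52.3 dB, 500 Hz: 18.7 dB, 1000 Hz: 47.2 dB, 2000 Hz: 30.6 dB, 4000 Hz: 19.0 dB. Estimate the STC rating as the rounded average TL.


Given TL values at each frequency:
  125 Hz: 33.7 dB
  250 Hz: 52.3 dB
  500 Hz: 18.7 dB
  1000 Hz: 47.2 dB
  2000 Hz: 30.6 dB
  4000 Hz: 19.0 dB
Formula: STC ~ round(average of TL values)
Sum = 33.7 + 52.3 + 18.7 + 47.2 + 30.6 + 19.0 = 201.5
Average = 201.5 / 6 = 33.58
Rounded: 34

34


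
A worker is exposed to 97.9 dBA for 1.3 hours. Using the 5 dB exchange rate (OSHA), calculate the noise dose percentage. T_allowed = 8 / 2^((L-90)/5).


Given values:
  L = 97.9 dBA, T = 1.3 hours
Formula: T_allowed = 8 / 2^((L - 90) / 5)
Compute exponent: (97.9 - 90) / 5 = 1.58
Compute 2^(1.58) = 2.989698
T_allowed = 8 / 2.989698 = 2.675856 hours
Dose = (T / T_allowed) * 100
Dose = (1.3 / 2.675856) * 100 = 48.58

48.58 %


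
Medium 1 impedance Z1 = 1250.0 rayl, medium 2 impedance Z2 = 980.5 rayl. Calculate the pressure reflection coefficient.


Given values:
  Z1 = 1250.0 rayl, Z2 = 980.5 rayl
Formula: R = (Z2 - Z1) / (Z2 + Z1)
Numerator: Z2 - Z1 = 980.5 - 1250.0 = -269.5
Denominator: Z2 + Z1 = 980.5 + 1250.0 = 2230.5
R = -269.5 / 2230.5 = -0.1208

-0.1208


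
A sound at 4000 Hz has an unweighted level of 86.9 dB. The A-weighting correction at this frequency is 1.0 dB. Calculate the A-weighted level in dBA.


Given values:
  SPL = 86.9 dB
  A-weighting at 4000 Hz = 1.0 dB
Formula: L_A = SPL + A_weight
L_A = 86.9 + (1.0)
L_A = 87.9

87.9 dBA


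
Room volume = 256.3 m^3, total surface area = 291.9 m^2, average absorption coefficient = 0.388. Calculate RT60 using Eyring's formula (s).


Given values:
  V = 256.3 m^3, S = 291.9 m^2, alpha = 0.388
Formula: RT60 = 0.161 * V / (-S * ln(1 - alpha))
Compute ln(1 - 0.388) = ln(0.612) = -0.491023
Denominator: -291.9 * -0.491023 = 143.3296
Numerator: 0.161 * 256.3 = 41.2643
RT60 = 41.2643 / 143.3296 = 0.288

0.288 s


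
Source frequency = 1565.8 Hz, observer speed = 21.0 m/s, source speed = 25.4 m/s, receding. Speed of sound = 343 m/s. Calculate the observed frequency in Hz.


Given values:
  f_s = 1565.8 Hz, v_o = 21.0 m/s, v_s = 25.4 m/s
  Direction: receding
Formula: f_o = f_s * (c - v_o) / (c + v_s)
Numerator: c - v_o = 343 - 21.0 = 322.0
Denominator: c + v_s = 343 + 25.4 = 368.4
f_o = 1565.8 * 322.0 / 368.4 = 1368.59

1368.59 Hz


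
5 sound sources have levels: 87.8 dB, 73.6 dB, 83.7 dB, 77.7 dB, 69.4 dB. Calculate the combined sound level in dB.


Formula: L_total = 10 * log10( sum(10^(Li/10)) )
  Source 1: 10^(87.8/10) = 602559586.0744
  Source 2: 10^(73.6/10) = 22908676.5277
  Source 3: 10^(83.7/10) = 234422881.532
  Source 4: 10^(77.7/10) = 58884365.5356
  Source 5: 10^(69.4/10) = 8709635.8996
Sum of linear values = 927485145.5693
L_total = 10 * log10(927485145.5693) = 89.67

89.67 dB


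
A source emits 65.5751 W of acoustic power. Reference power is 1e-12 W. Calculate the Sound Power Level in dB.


Given values:
  W = 65.5751 W
  W_ref = 1e-12 W
Formula: SWL = 10 * log10(W / W_ref)
Compute ratio: W / W_ref = 65575100000000
Compute log10: log10(65575100000000) = 13.816739
Multiply: SWL = 10 * 13.816739 = 138.17

138.17 dB


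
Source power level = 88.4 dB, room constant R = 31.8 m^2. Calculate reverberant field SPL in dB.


Given values:
  Lw = 88.4 dB, R = 31.8 m^2
Formula: SPL = Lw + 10 * log10(4 / R)
Compute 4 / R = 4 / 31.8 = 0.125786
Compute 10 * log10(0.125786) = -9.0037
SPL = 88.4 + (-9.0037) = 79.4

79.4 dB


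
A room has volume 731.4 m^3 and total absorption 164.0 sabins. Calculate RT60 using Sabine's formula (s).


Given values:
  V = 731.4 m^3
  A = 164.0 sabins
Formula: RT60 = 0.161 * V / A
Numerator: 0.161 * 731.4 = 117.7554
RT60 = 117.7554 / 164.0 = 0.718

0.718 s


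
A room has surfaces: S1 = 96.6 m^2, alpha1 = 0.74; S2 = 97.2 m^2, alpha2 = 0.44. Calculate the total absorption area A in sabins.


Given surfaces:
  Surface 1: 96.6 * 0.74 = 71.484
  Surface 2: 97.2 * 0.44 = 42.768
Formula: A = sum(Si * alpha_i)
A = 71.484 + 42.768
A = 114.25

114.25 sabins


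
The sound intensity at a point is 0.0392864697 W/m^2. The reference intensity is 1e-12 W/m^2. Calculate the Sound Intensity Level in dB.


Given values:
  I = 0.0392864697 W/m^2
  I_ref = 1e-12 W/m^2
Formula: SIL = 10 * log10(I / I_ref)
Compute ratio: I / I_ref = 39286469700
Compute log10: log10(39286469700) = 10.594243
Multiply: SIL = 10 * 10.594243 = 105.94

105.94 dB


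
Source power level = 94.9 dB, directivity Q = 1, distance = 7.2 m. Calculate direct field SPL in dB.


Given values:
  Lw = 94.9 dB, Q = 1, r = 7.2 m
Formula: SPL = Lw + 10 * log10(Q / (4 * pi * r^2))
Compute 4 * pi * r^2 = 4 * pi * 7.2^2 = 651.4407
Compute Q / denom = 1 / 651.4407 = 0.00153506
Compute 10 * log10(0.00153506) = -28.1387
SPL = 94.9 + (-28.1387) = 66.76

66.76 dB


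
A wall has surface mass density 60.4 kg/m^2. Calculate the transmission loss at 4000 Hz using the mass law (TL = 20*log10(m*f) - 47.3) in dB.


Given values:
  m = 60.4 kg/m^2, f = 4000 Hz
Formula: TL = 20 * log10(m * f) - 47.3
Compute m * f = 60.4 * 4000 = 241600.0
Compute log10(241600.0) = 5.383097
Compute 20 * 5.383097 = 107.6619
TL = 107.6619 - 47.3 = 60.36

60.36 dB


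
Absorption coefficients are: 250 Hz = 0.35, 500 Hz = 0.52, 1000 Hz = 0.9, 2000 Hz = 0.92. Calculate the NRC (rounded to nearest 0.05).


Given values:
  a_250 = 0.35, a_500 = 0.52
  a_1000 = 0.9, a_2000 = 0.92
Formula: NRC = (a250 + a500 + a1000 + a2000) / 4
Sum = 0.35 + 0.52 + 0.9 + 0.92 = 2.69
NRC = 2.69 / 4 = 0.6725
Rounded to nearest 0.05: 0.65

0.65


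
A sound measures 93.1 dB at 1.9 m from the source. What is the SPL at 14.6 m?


Given values:
  SPL1 = 93.1 dB, r1 = 1.9 m, r2 = 14.6 m
Formula: SPL2 = SPL1 - 20 * log10(r2 / r1)
Compute ratio: r2 / r1 = 14.6 / 1.9 = 7.6842
Compute log10: log10(7.6842) = 0.885599
Compute drop: 20 * 0.885599 = 17.712
SPL2 = 93.1 - 17.712 = 75.39

75.39 dB


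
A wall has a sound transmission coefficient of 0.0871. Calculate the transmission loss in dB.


Given values:
  tau = 0.0871
Formula: TL = 10 * log10(1 / tau)
Compute 1 / tau = 1 / 0.0871 = 11.4811
Compute log10(11.4811) = 1.059983
TL = 10 * 1.059983 = 10.6

10.6 dB


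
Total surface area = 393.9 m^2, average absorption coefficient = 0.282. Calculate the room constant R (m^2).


Given values:
  S = 393.9 m^2, alpha = 0.282
Formula: R = S * alpha / (1 - alpha)
Numerator: 393.9 * 0.282 = 111.0798
Denominator: 1 - 0.282 = 0.718
R = 111.0798 / 0.718 = 154.71

154.71 m^2


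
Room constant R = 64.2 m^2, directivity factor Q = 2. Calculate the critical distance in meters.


Given values:
  R = 64.2 m^2, Q = 2
Formula: d_c = 0.141 * sqrt(Q * R)
Compute Q * R = 2 * 64.2 = 128.4
Compute sqrt(128.4) = 11.3314
d_c = 0.141 * 11.3314 = 1.598

1.598 m


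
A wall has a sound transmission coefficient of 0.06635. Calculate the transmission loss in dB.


Given values:
  tau = 0.06635
Formula: TL = 10 * log10(1 / tau)
Compute 1 / tau = 1 / 0.06635 = 15.0716
Compute log10(15.0716) = 1.178159
TL = 10 * 1.178159 = 11.78

11.78 dB


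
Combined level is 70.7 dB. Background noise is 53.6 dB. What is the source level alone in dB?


Given values:
  L_total = 70.7 dB, L_bg = 53.6 dB
Formula: L_source = 10 * log10(10^(L_total/10) - 10^(L_bg/10))
Convert to linear:
  10^(70.7/10) = 11748975.5494
  10^(53.6/10) = 229086.7653
Difference: 11748975.5494 - 229086.7653 = 11519888.7841
L_source = 10 * log10(11519888.7841) = 70.61

70.61 dB


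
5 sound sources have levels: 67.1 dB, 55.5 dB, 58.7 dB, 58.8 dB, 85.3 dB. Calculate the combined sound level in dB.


Formula: L_total = 10 * log10( sum(10^(Li/10)) )
  Source 1: 10^(67.1/10) = 5128613.8399
  Source 2: 10^(55.5/10) = 354813.3892
  Source 3: 10^(58.7/10) = 741310.2413
  Source 4: 10^(58.8/10) = 758577.575
  Source 5: 10^(85.3/10) = 338844156.1392
Sum of linear values = 345827471.1846
L_total = 10 * log10(345827471.1846) = 85.39

85.39 dB


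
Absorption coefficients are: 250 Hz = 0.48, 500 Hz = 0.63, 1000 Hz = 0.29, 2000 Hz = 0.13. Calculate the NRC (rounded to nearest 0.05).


Given values:
  a_250 = 0.48, a_500 = 0.63
  a_1000 = 0.29, a_2000 = 0.13
Formula: NRC = (a250 + a500 + a1000 + a2000) / 4
Sum = 0.48 + 0.63 + 0.29 + 0.13 = 1.53
NRC = 1.53 / 4 = 0.3825
Rounded to nearest 0.05: 0.4

0.4


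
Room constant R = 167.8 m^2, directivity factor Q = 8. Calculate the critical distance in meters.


Given values:
  R = 167.8 m^2, Q = 8
Formula: d_c = 0.141 * sqrt(Q * R)
Compute Q * R = 8 * 167.8 = 1342.4
Compute sqrt(1342.4) = 36.6388
d_c = 0.141 * 36.6388 = 5.166

5.166 m


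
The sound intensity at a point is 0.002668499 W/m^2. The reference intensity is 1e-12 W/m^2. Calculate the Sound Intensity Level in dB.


Given values:
  I = 0.002668499 W/m^2
  I_ref = 1e-12 W/m^2
Formula: SIL = 10 * log10(I / I_ref)
Compute ratio: I / I_ref = 2668499000
Compute log10: log10(2668499000) = 9.426267
Multiply: SIL = 10 * 9.426267 = 94.26

94.26 dB


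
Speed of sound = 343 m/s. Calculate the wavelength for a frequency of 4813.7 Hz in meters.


Given values:
  c = 343 m/s, f = 4813.7 Hz
Formula: lambda = c / f
lambda = 343 / 4813.7
lambda = 0.0713

0.0713 m


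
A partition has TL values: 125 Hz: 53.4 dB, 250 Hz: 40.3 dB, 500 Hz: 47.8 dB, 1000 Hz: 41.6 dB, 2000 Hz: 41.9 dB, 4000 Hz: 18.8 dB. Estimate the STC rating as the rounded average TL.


Given TL values at each frequency:
  125 Hz: 53.4 dB
  250 Hz: 40.3 dB
  500 Hz: 47.8 dB
  1000 Hz: 41.6 dB
  2000 Hz: 41.9 dB
  4000 Hz: 18.8 dB
Formula: STC ~ round(average of TL values)
Sum = 53.4 + 40.3 + 47.8 + 41.6 + 41.9 + 18.8 = 243.8
Average = 243.8 / 6 = 40.63
Rounded: 41

41


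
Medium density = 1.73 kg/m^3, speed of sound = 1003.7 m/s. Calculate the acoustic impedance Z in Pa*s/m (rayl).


Given values:
  rho = 1.73 kg/m^3
  c = 1003.7 m/s
Formula: Z = rho * c
Z = 1.73 * 1003.7
Z = 1736.4

1736.4 rayl


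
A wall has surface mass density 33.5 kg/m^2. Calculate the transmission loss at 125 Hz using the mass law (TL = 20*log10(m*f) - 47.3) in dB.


Given values:
  m = 33.5 kg/m^2, f = 125 Hz
Formula: TL = 20 * log10(m * f) - 47.3
Compute m * f = 33.5 * 125 = 4187.5
Compute log10(4187.5) = 3.621955
Compute 20 * 3.621955 = 72.4391
TL = 72.4391 - 47.3 = 25.14

25.14 dB


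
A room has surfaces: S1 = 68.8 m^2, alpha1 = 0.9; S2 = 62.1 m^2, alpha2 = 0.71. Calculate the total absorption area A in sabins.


Given surfaces:
  Surface 1: 68.8 * 0.9 = 61.92
  Surface 2: 62.1 * 0.71 = 44.091
Formula: A = sum(Si * alpha_i)
A = 61.92 + 44.091
A = 106.01

106.01 sabins


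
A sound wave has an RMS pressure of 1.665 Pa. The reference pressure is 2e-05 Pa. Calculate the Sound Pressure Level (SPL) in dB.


Given values:
  p = 1.665 Pa
  p_ref = 2e-05 Pa
Formula: SPL = 20 * log10(p / p_ref)
Compute ratio: p / p_ref = 1.665 / 2e-05 = 83250
Compute log10: log10(83250) = 4.920384
Multiply: SPL = 20 * 4.920384 = 98.41

98.41 dB


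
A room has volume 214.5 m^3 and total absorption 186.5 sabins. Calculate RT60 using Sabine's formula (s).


Given values:
  V = 214.5 m^3
  A = 186.5 sabins
Formula: RT60 = 0.161 * V / A
Numerator: 0.161 * 214.5 = 34.5345
RT60 = 34.5345 / 186.5 = 0.185

0.185 s


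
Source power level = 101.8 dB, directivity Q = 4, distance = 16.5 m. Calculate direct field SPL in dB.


Given values:
  Lw = 101.8 dB, Q = 4, r = 16.5 m
Formula: SPL = Lw + 10 * log10(Q / (4 * pi * r^2))
Compute 4 * pi * r^2 = 4 * pi * 16.5^2 = 3421.1944
Compute Q / denom = 4 / 3421.1944 = 0.00116918
Compute 10 * log10(0.00116918) = -29.3212
SPL = 101.8 + (-29.3212) = 72.48

72.48 dB


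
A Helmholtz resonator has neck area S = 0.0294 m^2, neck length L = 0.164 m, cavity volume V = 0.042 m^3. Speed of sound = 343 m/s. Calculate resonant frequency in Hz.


Given values:
  S = 0.0294 m^2, L = 0.164 m, V = 0.042 m^3, c = 343 m/s
Formula: f = (c / (2*pi)) * sqrt(S / (V * L))
Compute V * L = 0.042 * 0.164 = 0.006888
Compute S / (V * L) = 0.0294 / 0.006888 = 4.2683
Compute sqrt(4.2683) = 2.065986
Compute c / (2*pi) = 343 / 6.283185 = 54.590148
f = 54.590148 * 2.065986 = 112.78

112.78 Hz


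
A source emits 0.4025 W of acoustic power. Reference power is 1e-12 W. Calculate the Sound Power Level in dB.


Given values:
  W = 0.4025 W
  W_ref = 1e-12 W
Formula: SWL = 10 * log10(W / W_ref)
Compute ratio: W / W_ref = 402500000000
Compute log10: log10(402500000000) = 11.604766
Multiply: SWL = 10 * 11.604766 = 116.05

116.05 dB


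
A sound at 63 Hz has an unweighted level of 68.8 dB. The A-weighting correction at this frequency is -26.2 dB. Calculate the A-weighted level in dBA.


Given values:
  SPL = 68.8 dB
  A-weighting at 63 Hz = -26.2 dB
Formula: L_A = SPL + A_weight
L_A = 68.8 + (-26.2)
L_A = 42.6

42.6 dBA


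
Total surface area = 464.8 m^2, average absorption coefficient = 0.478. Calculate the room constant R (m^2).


Given values:
  S = 464.8 m^2, alpha = 0.478
Formula: R = S * alpha / (1 - alpha)
Numerator: 464.8 * 0.478 = 222.1744
Denominator: 1 - 0.478 = 0.522
R = 222.1744 / 0.522 = 425.62

425.62 m^2


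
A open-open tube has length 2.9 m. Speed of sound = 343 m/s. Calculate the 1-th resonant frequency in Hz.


Given values:
  Tube type: open-open, L = 2.9 m, c = 343 m/s, n = 1
Formula: f_n = n * c / (2 * L)
Compute 2 * L = 2 * 2.9 = 5.8
f = 1 * 343 / 5.8
f = 59.14

59.14 Hz


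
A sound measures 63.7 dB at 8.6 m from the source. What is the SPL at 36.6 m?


Given values:
  SPL1 = 63.7 dB, r1 = 8.6 m, r2 = 36.6 m
Formula: SPL2 = SPL1 - 20 * log10(r2 / r1)
Compute ratio: r2 / r1 = 36.6 / 8.6 = 4.2558
Compute log10: log10(4.2558) = 0.628981
Compute drop: 20 * 0.628981 = 12.5796
SPL2 = 63.7 - 12.5796 = 51.12

51.12 dB


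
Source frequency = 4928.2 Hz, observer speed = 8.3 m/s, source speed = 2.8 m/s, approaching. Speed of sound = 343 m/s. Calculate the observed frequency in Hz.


Given values:
  f_s = 4928.2 Hz, v_o = 8.3 m/s, v_s = 2.8 m/s
  Direction: approaching
Formula: f_o = f_s * (c + v_o) / (c - v_s)
Numerator: c + v_o = 343 + 8.3 = 351.3
Denominator: c - v_s = 343 - 2.8 = 340.2
f_o = 4928.2 * 351.3 / 340.2 = 5089.0

5089.0 Hz


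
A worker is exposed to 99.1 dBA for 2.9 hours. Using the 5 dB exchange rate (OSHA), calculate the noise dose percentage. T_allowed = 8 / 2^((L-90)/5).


Given values:
  L = 99.1 dBA, T = 2.9 hours
Formula: T_allowed = 8 / 2^((L - 90) / 5)
Compute exponent: (99.1 - 90) / 5 = 1.82
Compute 2^(1.82) = 3.530812
T_allowed = 8 / 3.530812 = 2.265768 hours
Dose = (T / T_allowed) * 100
Dose = (2.9 / 2.265768) * 100 = 127.99

127.99 %


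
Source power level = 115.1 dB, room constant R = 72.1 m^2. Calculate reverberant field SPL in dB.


Given values:
  Lw = 115.1 dB, R = 72.1 m^2
Formula: SPL = Lw + 10 * log10(4 / R)
Compute 4 / R = 4 / 72.1 = 0.055479
Compute 10 * log10(0.055479) = -12.5587
SPL = 115.1 + (-12.5587) = 102.54

102.54 dB


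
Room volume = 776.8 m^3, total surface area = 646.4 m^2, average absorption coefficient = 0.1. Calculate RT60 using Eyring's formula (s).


Given values:
  V = 776.8 m^3, S = 646.4 m^2, alpha = 0.1
Formula: RT60 = 0.161 * V / (-S * ln(1 - alpha))
Compute ln(1 - 0.1) = ln(0.9) = -0.105361
Denominator: -646.4 * -0.105361 = 68.1054
Numerator: 0.161 * 776.8 = 125.0648
RT60 = 125.0648 / 68.1054 = 1.836

1.836 s


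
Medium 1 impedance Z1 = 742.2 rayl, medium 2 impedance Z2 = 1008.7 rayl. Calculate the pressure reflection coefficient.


Given values:
  Z1 = 742.2 rayl, Z2 = 1008.7 rayl
Formula: R = (Z2 - Z1) / (Z2 + Z1)
Numerator: Z2 - Z1 = 1008.7 - 742.2 = 266.5
Denominator: Z2 + Z1 = 1008.7 + 742.2 = 1750.9
R = 266.5 / 1750.9 = 0.1522

0.1522
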